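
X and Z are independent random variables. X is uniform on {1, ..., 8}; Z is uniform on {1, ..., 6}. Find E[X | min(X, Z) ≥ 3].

11/2

P(min(X, Z) ≥ 3) = 1/2.
Summing X·P(x,y) over outcomes with min(X, Z) ≥ 3 gives 11/4.
E[X | min(X, Z) ≥ 3] = (11/4) / (1/2) = 11/2.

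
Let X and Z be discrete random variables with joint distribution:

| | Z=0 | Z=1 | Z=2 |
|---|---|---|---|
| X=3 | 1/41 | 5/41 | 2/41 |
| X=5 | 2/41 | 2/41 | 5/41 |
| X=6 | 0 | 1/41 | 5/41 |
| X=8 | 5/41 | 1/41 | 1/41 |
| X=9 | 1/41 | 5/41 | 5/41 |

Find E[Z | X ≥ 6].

29/24

P(X ≥ 6) = 24/41.
Σ Z·P over the event = 1·(1/41) + 2·(5/41) + 0·(5/41) + 1·(1/41) + 2·(1/41) + 0·(1/41) + 1·(5/41) + 2·(5/41) = 29/41.
E[Z | X ≥ 6] = (29/41) / (24/41) = 29/24.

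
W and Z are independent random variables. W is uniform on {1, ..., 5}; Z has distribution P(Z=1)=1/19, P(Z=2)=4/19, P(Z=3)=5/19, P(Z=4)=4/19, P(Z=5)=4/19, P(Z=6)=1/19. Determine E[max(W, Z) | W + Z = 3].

2

P(W + Z = 3) = 1/19.
Summing max(W,Z)·P(x,y) over outcomes with W + Z = 3 gives 2/19.
E[max(W, Z) | W + Z = 3] = (2/19) / (1/19) = 2.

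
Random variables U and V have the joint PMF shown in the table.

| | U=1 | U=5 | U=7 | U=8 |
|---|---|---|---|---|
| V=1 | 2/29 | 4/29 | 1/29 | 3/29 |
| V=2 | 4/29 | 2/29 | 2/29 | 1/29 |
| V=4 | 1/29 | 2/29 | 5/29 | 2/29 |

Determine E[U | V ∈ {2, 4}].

P(V ∈ {2, 4}) = 19/29.
Σ U·P over the event = 1·(4/29) + 1·(1/29) + 5·(2/29) + 5·(2/29) + 7·(2/29) + 7·(5/29) + 8·(1/29) + 8·(2/29) = 98/29.
E[U | V ∈ {2, 4}] = (98/29) / (19/29) = 98/19.

98/19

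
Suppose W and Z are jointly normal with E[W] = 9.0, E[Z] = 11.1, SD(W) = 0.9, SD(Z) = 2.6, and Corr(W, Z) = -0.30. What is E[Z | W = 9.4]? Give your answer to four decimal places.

10.7533

E[Z | W=x] = μ_Z + ρ(σ_Z/σ_W)(x − μ_W) for jointly normal variables.
E[Z | W=9.4] = 11.1 + (-0.30)·(2.6/0.9)·(9.4 − (9.0)) = 11.1 + (-0.86667)·(0.4) = 10.7533.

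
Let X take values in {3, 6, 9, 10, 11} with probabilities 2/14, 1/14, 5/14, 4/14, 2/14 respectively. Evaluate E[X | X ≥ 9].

107/11

P(X ≥ 9) = 11/14.
Σ over the event: 9·5/14 + 10·2/7 + 11·1/7 = 107/14.
E[X | X ≥ 9] = (107/14) / (11/14) = 107/11.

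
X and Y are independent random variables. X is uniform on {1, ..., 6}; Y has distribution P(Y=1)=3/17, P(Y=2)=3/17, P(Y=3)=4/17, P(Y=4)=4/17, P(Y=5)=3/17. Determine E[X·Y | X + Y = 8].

205/14

P(X + Y = 8) = 7/51.
Summing XY·P(x,y) over outcomes with X + Y = 8 gives 205/102.
E[X·Y | X + Y = 8] = (205/102) / (7/51) = 205/14.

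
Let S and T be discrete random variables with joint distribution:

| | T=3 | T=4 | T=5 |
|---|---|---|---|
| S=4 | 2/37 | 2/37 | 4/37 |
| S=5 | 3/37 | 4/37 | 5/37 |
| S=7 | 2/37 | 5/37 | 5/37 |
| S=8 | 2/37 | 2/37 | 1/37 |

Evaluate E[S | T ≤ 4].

P(T ≤ 4) = 22/37.
Σ S·P over the event = 4·(2/37) + 4·(2/37) + 5·(3/37) + 5·(4/37) + 7·(2/37) + 7·(5/37) + 8·(2/37) + 8·(2/37) = 132/37.
E[S | T ≤ 4] = (132/37) / (22/37) = 6.

6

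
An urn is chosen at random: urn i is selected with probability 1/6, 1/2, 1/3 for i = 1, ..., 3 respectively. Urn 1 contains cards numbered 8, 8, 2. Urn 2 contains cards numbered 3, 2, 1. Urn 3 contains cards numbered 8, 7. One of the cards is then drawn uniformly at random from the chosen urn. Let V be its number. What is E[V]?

E[V | urn 1] = (8+8+2)/3 = 6.
E[V | urn 2] = (3+2+1)/3 = 2.
E[V | urn 3] = (8+7)/2 = 15/2.
By the law of total expectation,
E[V] = (1/6)·(6) + (1/2)·(2) + (1/3)·(15/2) = 9/2.

9/2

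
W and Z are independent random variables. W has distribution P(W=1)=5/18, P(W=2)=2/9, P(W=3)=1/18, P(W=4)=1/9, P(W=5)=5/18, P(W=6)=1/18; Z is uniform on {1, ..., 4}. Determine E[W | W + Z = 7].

14/3

P(W + Z = 7) = 1/8.
Summing W·P(x,y) over outcomes with W + Z = 7 gives 7/12.
E[W | W + Z = 7] = (7/12) / (1/8) = 14/3.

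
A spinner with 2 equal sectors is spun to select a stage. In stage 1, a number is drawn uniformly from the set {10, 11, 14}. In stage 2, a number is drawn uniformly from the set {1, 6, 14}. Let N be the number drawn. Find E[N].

28/3

E[N | stage 1] = (10+11+14)/3 = 35/3.
E[N | stage 2] = (1+6+14)/3 = 7.
By the law of total expectation,
E[N] = (1/2)·(35/3) + (1/2)·(7) = 28/3.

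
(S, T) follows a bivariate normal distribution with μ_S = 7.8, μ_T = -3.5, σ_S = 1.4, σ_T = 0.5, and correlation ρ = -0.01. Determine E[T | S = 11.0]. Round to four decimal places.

-3.5114

E[T | S=x] = μ_T + ρ(σ_T/σ_S)(x − μ_S) for jointly normal variables.
E[T | S=11.0] = -3.5 + (-0.01)·(0.5/1.4)·(11.0 − (7.8)) = -3.5 + (-0.0035714)·(3.2) = -3.5114.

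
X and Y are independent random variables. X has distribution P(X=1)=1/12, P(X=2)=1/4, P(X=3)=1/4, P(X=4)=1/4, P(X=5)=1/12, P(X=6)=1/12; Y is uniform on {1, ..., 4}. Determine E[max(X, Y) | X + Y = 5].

P(X + Y = 5) = 5/24.
Summing max(X,Y)·P(x,y) over outcomes with X + Y = 5 gives 17/24.
E[max(X, Y) | X + Y = 5] = (17/24) / (5/24) = 17/5.

17/5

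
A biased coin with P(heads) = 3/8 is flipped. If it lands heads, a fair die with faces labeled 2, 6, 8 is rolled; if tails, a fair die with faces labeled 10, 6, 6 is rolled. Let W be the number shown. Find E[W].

79/12

E[W | heads] = (2+6+8)/3 = 16/3.
E[W | tails] = (10+6+6)/3 = 22/3.
E[W] = (3/8)·(16/3) + (5/8)·(22/3) = 79/12.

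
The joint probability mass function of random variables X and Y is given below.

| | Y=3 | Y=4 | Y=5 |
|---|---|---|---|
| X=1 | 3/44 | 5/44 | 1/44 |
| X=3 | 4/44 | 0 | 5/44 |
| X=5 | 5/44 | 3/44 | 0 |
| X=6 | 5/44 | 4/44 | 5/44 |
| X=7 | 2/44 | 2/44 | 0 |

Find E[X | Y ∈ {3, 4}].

P(Y ∈ {3, 4}) = 3/4.
Summing X·P(X=x,Y=y) over the conditioning event gives 71/22.
E[X | Y ∈ {3, 4}] = (71/22) / (3/4) = 142/33.

142/33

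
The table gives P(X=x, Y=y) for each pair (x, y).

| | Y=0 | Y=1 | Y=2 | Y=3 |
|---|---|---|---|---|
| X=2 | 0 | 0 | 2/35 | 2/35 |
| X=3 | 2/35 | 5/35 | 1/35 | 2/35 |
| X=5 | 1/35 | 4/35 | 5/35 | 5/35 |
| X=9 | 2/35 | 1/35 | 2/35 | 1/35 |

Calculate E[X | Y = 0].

29/5

P(Y = 0) = 1/7.
Σ X·P over the event = 3·(2/35) + 5·(1/35) + 9·(2/35) = 29/35.
E[X | Y = 0] = (29/35) / (1/7) = 29/5.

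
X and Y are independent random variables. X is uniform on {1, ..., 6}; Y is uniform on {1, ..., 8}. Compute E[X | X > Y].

14/3

P(X > Y) = 5/16.
Summing X·P(x,y) over outcomes with X > Y gives 35/24.
E[X | X > Y] = (35/24) / (5/16) = 14/3.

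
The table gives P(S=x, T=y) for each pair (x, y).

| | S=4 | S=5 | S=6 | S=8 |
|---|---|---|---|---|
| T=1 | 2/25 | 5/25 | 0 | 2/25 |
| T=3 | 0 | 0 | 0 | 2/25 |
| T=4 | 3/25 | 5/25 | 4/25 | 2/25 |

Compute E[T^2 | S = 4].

10

P(S = 4) = 1/5.
Σ T^2·P over the event = 1·(2/25) + 16·(3/25) = 2.
E[T^2 | S = 4] = (2) / (1/5) = 10.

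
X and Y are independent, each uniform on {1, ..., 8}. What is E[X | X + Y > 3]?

P(X + Y > 3) = 61/64.
Summing X·P(x,y) over outcomes with X + Y > 3 gives 71/16.
E[X | X + Y > 3] = (71/16) / (61/64) = 284/61.

284/61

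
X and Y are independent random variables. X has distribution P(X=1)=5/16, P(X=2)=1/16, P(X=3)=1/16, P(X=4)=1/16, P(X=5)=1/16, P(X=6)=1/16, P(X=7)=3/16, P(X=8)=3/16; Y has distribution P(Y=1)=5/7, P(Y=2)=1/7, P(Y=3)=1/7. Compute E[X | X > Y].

P(X > Y) = 37/56.
Summing X·P(x,y) over outcomes with X > Y gives 4.
E[X | X > Y] = (4) / (37/56) = 224/37.

224/37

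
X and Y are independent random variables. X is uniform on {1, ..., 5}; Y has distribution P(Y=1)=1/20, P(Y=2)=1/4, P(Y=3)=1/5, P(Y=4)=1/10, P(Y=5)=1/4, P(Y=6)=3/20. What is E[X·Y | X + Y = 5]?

P(X + Y = 5) = 3/25.
Summing XY·P(x,y) over outcomes with X + Y = 5 gives 33/50.
E[X·Y | X + Y = 5] = (33/50) / (3/25) = 11/2.

11/2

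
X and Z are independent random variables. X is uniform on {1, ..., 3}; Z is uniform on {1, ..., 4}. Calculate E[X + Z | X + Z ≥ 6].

P(X + Z ≥ 6) = 1/4.
Summing (X+Z)·P(x,y) over outcomes with X + Z ≥ 6 gives 19/12.
E[X + Z | X + Z ≥ 6] = (19/12) / (1/4) = 19/3.

19/3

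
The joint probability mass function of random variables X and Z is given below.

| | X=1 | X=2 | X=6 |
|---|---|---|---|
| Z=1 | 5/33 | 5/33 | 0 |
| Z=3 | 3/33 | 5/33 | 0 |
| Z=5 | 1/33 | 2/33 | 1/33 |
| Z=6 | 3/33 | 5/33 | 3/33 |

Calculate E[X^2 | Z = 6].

131/11

P(Z = 6) = 1/3.
Σ X^2·P over the event = 1·(3/33) + 4·(5/33) + 36·(3/33) = 131/33.
E[X^2 | Z = 6] = (131/33) / (1/3) = 131/11.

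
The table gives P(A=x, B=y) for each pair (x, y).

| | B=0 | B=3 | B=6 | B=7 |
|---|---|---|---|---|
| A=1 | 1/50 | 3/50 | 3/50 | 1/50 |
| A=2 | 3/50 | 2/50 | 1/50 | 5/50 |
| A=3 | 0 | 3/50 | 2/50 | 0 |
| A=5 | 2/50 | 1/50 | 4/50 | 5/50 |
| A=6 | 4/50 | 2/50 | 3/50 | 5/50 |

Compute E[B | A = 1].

17/4

P(A = 1) = 4/25.
Σ B·P over the event = 0·(1/50) + 3·(3/50) + 6·(3/50) + 7·(1/50) = 17/25.
E[B | A = 1] = (17/25) / (4/25) = 17/4.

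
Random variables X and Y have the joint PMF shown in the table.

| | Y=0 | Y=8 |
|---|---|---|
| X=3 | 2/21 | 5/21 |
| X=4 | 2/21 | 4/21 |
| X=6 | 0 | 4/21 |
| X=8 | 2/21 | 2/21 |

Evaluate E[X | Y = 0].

5

P(Y = 0) = 2/7.
Σ X·P over the event = 3·(2/21) + 4·(2/21) + 8·(2/21) = 10/7.
E[X | Y = 0] = (10/7) / (2/7) = 5.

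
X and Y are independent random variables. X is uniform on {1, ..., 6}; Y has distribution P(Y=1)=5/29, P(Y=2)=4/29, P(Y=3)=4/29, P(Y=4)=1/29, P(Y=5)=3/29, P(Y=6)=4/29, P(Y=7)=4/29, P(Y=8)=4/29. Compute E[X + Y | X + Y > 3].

P(X + Y > 3) = 80/87.
Summing (X+Y)·P(x,y) over outcomes with X + Y > 3 gives 670/87.
E[X + Y | X + Y > 3] = (670/87) / (80/87) = 67/8.

67/8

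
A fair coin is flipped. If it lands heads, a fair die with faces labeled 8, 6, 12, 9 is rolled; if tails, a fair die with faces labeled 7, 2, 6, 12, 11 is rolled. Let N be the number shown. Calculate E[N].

E[N | heads] = (8+6+12+9)/4 = 35/4.
E[N | tails] = (7+2+6+12+11)/5 = 38/5.
By the law of total expectation,
E[N] = (1/2)·(35/4) + (1/2)·(38/5) = 327/40.

327/40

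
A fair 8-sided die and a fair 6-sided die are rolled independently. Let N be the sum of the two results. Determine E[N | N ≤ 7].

16/3

P(N ≤ 7) = 7/16.
Σ over the event: 2·1/48 + 3·1/24 + 4·1/16 + 5·1/12 + 6·5/48 + 7·1/8 = 7/3.
E[N | N ≤ 7] = (7/3) / (7/16) = 16/3.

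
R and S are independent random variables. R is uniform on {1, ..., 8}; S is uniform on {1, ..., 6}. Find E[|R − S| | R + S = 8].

3

P(R + S = 8) = 1/8.
Summing |R−S|·P(x,y) over outcomes with R + S = 8 gives 3/8.
E[|R − S| | R + S = 8] = (3/8) / (1/8) = 3.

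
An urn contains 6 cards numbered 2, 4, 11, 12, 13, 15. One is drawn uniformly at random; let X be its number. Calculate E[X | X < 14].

P(X < 14) = 5/6.
Σ over the event: 2·1/6 + 4·1/6 + 11·1/6 + 12·1/6 + 13·1/6 = 7.
E[X | X < 14] = (7) / (5/6) = 42/5.

42/5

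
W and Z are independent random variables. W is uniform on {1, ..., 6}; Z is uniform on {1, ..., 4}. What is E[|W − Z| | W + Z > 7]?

Outcomes with W + Z > 7: (4,4), (5,3), (5,4), (6,2), (6,3), (6,4), each with probability 1/24.
E[|W − Z| | W + Z > 7] = (0 + 2 + 1 + 4 + 3 + 2) / 6 = 2.

2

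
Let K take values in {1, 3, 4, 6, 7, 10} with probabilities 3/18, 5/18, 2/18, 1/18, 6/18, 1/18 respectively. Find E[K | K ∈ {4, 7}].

P(K ∈ {4, 7}) = 4/9.
Σ over the event: 4·1/9 + 7·1/3 = 25/9.
E[K | K ∈ {4, 7}] = (25/9) / (4/9) = 25/4.

25/4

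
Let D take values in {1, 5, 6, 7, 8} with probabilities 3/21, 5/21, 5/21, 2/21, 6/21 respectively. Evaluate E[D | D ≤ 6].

P(D ≤ 6) = 13/21.
Σ over the event: 1·1/7 + 5·5/21 + 6·5/21 = 58/21.
E[D | D ≤ 6] = (58/21) / (13/21) = 58/13.

58/13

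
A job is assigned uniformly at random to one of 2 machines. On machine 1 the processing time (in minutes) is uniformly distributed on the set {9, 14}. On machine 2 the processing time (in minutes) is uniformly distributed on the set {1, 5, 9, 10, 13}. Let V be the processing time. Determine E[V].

191/20

E[V | machine 1] = (9+14)/2 = 23/2.
E[V | machine 2] = (1+5+9+10+13)/5 = 38/5.
By the law of total expectation,
E[V] = (1/2)·(23/2) + (1/2)·(38/5) = 191/20.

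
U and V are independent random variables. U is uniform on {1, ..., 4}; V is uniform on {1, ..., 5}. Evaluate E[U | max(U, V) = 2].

P(max(U, V) = 2) = 3/20.
Summing U·P(x,y) over outcomes with max(U, V) = 2 gives 1/4.
E[U | max(U, V) = 2] = (1/4) / (3/20) = 5/3.

5/3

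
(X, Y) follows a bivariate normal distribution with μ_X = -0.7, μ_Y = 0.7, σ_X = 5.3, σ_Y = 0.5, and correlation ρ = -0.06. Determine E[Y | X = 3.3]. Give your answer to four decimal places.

0.6774

For a bivariate normal, E[Y | X=x] = μ_Y + ρ·(σ_Y/σ_X)·(x − μ_X).
E[Y | X=3.3] = 0.7 + (-0.06)·(0.5/5.3)·(3.3 − (-0.7)) = 0.7 + (-0.0056604)·(4) = 0.6774.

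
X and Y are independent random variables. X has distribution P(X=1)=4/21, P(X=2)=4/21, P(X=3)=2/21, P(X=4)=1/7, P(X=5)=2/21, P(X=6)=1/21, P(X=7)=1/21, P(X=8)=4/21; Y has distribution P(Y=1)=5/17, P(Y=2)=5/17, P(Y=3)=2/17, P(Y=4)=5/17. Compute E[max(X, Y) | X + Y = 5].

P(X + Y = 5) = 53/357.
Summing max(X,Y)·P(x,y) over outcomes with X + Y = 5 gives 194/357.
E[max(X, Y) | X + Y = 5] = (194/357) / (53/357) = 194/53.

194/53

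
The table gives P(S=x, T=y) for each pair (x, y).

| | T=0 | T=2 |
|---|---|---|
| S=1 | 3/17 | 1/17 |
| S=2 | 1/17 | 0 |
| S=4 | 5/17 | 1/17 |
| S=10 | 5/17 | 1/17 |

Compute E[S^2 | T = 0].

P(T = 0) = 14/17.
Σ S^2·P over the event = 1·(3/17) + 4·(1/17) + 16·(5/17) + 100·(5/17) = 587/17.
E[S^2 | T = 0] = (587/17) / (14/17) = 587/14.

587/14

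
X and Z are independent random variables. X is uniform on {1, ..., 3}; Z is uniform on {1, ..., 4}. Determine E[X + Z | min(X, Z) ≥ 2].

11/2

Outcomes with min(X, Z) ≥ 2: (2,2), (2,3), (2,4), (3,2), (3,3), (3,4), each with probability 1/12.
E[X + Z | min(X, Z) ≥ 2] = (4 + 5 + 6 + 5 + 6 + 7) / 6 = 11/2.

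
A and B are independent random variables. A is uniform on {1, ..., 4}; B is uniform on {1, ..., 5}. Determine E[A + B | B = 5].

Outcomes with B = 5: (1,5), (2,5), (3,5), (4,5), each with probability 1/20.
E[A + B | B = 5] = (6 + 7 + 8 + 9) / 4 = 15/2.

15/2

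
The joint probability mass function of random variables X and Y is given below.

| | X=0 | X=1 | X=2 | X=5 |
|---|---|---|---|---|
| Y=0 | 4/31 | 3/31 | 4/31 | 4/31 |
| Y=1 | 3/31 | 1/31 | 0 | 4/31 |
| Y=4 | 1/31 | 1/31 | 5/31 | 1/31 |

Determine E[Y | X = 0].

7/8

P(X = 0) = 8/31.
Σ Y·P over the event = 0·(4/31) + 1·(3/31) + 4·(1/31) = 7/31.
E[Y | X = 0] = (7/31) / (8/31) = 7/8.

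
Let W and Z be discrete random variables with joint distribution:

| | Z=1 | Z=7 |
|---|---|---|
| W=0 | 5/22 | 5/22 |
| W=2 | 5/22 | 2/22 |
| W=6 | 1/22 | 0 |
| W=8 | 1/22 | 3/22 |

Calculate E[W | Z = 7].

P(Z = 7) = 5/11.
Σ W·P over the event = 0·(5/22) + 2·(2/22) + 8·(3/22) = 14/11.
E[W | Z = 7] = (14/11) / (5/11) = 14/5.

14/5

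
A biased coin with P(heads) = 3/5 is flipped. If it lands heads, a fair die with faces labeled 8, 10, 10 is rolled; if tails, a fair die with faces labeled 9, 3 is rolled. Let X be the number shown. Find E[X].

E[X | heads] = (8+10+10)/3 = 28/3.
E[X | tails] = (9+3)/2 = 6.
By the law of total expectation,
E[X] = (3/5)·(28/3) + (2/5)·(6) = 8.

8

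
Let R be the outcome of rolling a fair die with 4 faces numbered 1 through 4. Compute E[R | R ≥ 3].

Given R ≥ 3, R is equally likely to be any of {3, 4}.
E[R | R ≥ 3] = (3 + 4) / 2 = 7/2.

7/2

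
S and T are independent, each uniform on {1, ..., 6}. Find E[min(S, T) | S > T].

7/3

P(S > T) = 5/12.
Summing min(S,T)·P(x,y) over outcomes with S > T gives 35/36.
E[min(S, T) | S > T] = (35/36) / (5/12) = 7/3.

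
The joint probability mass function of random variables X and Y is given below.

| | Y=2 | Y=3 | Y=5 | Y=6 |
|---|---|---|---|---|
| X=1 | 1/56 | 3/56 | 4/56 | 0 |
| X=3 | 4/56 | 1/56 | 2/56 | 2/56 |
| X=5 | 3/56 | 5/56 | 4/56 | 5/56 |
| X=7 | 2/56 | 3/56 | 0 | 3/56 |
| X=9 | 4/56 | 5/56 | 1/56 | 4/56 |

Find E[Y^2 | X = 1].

131/8

P(X = 1) = 1/7.
Σ Y^2·P over the event = 4·(1/56) + 9·(3/56) + 25·(4/56) = 131/56.
E[Y^2 | X = 1] = (131/56) / (1/7) = 131/8.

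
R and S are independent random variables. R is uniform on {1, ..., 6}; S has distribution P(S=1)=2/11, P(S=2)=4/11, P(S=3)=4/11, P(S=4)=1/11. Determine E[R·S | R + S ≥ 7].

P(R + S ≥ 7) = 13/33.
Summing RS·P(x,y) over outcomes with R + S ≥ 7 gives 16/3.
E[R·S | R + S ≥ 7] = (16/3) / (13/33) = 176/13.

176/13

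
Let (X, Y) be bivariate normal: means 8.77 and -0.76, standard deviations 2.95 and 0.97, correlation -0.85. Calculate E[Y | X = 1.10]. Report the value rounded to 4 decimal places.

1.3837

The regression of Y on X has slope ρ·σ_Y/σ_X and passes through (μ_X, μ_Y).
E[Y | X=1.10] = -0.76 + (-0.85)·(0.97/2.95)·(1.10 − (8.77)) = -0.76 + (-0.27949)·(-7.67) = 1.3837.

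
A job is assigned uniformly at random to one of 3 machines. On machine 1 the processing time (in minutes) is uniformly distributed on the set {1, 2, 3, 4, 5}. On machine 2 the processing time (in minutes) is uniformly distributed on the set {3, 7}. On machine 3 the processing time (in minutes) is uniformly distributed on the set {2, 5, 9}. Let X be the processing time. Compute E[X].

E[X | machine 1] = (1+2+3+4+5)/5 = 3.
E[X | machine 2] = (3+7)/2 = 5.
E[X | machine 3] = (2+5+9)/3 = 16/3.
E[X] = (1/3)·(3) + (1/3)·(5) + (1/3)·(16/3) = 40/9.

40/9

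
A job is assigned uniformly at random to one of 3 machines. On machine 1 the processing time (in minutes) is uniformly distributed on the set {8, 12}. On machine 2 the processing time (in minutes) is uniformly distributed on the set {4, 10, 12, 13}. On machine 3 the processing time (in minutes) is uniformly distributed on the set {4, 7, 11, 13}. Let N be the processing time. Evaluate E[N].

19/2

E[N | machine 1] = (8+12)/2 = 10.
E[N | machine 2] = (4+10+12+13)/4 = 39/4.
E[N | machine 3] = (4+7+11+13)/4 = 35/4.
E[N] = (1/3)·(10) + (1/3)·(39/4) + (1/3)·(35/4) = 19/2.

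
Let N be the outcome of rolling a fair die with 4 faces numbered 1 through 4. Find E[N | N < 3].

3/2

Given N < 3, N is equally likely to be any of {1, 2}.
E[N | N < 3] = (1 + 2) / 2 = 3/2.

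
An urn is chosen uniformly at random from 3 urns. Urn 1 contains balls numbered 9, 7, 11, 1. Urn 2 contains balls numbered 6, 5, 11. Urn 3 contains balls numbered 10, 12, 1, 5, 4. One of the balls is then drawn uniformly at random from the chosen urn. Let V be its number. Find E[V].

311/45

E[V | urn 1] = (9+7+11+1)/4 = 7.
E[V | urn 2] = (6+5+11)/3 = 22/3.
E[V | urn 3] = (10+12+1+5+4)/5 = 32/5.
By the law of total expectation,
E[V] = (1/3)·(7) + (1/3)·(22/3) + (1/3)·(32/5) = 311/45.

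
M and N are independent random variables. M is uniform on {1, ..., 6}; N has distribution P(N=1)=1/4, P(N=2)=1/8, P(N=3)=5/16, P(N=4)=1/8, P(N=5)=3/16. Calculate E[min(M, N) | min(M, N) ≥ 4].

22/5

P(min(M, N) ≥ 4) = 5/32.
Summing min(M,N)·P(x,y) over outcomes with min(M, N) ≥ 4 gives 11/16.
E[min(M, N) | min(M, N) ≥ 4] = (11/16) / (5/32) = 22/5.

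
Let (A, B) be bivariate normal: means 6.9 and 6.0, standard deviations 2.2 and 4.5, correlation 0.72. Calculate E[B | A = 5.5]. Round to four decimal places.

E[B | A=x] = μ_B + ρ(σ_B/σ_A)(x − μ_A) for jointly normal variables.
E[B | A=5.5] = 6.0 + (0.72)·(4.5/2.2)·(5.5 − (6.9)) = 6.0 + (1.4727)·(-1.4) = 3.9382.

3.9382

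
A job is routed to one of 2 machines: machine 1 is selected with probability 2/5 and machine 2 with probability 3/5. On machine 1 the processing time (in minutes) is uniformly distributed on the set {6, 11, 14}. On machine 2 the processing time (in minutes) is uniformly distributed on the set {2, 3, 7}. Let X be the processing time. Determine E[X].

98/15

E[X | machine 1] = (6+11+14)/3 = 31/3.
E[X | machine 2] = (2+3+7)/3 = 4.
By the law of total expectation,
E[X] = (2/5)·(31/3) + (3/5)·(4) = 98/15.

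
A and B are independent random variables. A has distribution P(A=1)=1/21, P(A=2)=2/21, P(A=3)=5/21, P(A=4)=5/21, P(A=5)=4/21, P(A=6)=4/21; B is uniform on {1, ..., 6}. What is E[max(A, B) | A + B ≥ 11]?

P(A + B ≥ 11) = 2/21.
Summing max(A,B)·P(x,y) over outcomes with A + B ≥ 11 gives 4/7.
E[max(A, B) | A + B ≥ 11] = (4/7) / (2/21) = 6.

6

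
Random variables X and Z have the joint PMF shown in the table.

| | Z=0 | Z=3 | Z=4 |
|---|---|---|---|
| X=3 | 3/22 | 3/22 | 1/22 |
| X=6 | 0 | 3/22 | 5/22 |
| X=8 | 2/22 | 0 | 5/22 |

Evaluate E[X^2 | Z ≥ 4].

P(Z ≥ 4) = 1/2.
Σ X^2·P over the event = 9·(1/22) + 36·(5/22) + 64·(5/22) = 509/22.
E[X^2 | Z ≥ 4] = (509/22) / (1/2) = 509/11.

509/11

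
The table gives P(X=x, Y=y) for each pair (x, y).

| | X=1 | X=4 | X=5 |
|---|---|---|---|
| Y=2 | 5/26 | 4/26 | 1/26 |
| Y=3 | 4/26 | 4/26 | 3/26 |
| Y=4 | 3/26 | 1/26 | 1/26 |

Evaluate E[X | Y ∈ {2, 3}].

P(Y ∈ {2, 3}) = 21/26.
Σ X·P over the event = 1·(5/26) + 1·(4/26) + 4·(4/26) + 4·(4/26) + 5·(1/26) + 5·(3/26) = 61/26.
E[X | Y ∈ {2, 3}] = (61/26) / (21/26) = 61/21.

61/21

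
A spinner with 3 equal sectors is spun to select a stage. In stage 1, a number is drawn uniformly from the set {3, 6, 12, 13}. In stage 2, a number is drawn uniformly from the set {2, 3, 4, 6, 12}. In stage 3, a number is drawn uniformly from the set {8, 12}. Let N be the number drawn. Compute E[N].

E[N | stage 1] = (3+6+12+13)/4 = 17/2.
E[N | stage 2] = (2+3+4+6+12)/5 = 27/5.
E[N | stage 3] = (8+12)/2 = 10.
By the law of total expectation,
E[N] = (1/3)·(17/2) + (1/3)·(27/5) + (1/3)·(10) = 239/30.

239/30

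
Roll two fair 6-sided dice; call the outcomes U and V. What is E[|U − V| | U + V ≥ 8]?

P(U + V ≥ 8) = 5/12.
Summing |U−V|·P(x,y) over outcomes with U + V ≥ 8 gives 13/18.
E[|U − V| | U + V ≥ 8] = (13/18) / (5/12) = 26/15.

26/15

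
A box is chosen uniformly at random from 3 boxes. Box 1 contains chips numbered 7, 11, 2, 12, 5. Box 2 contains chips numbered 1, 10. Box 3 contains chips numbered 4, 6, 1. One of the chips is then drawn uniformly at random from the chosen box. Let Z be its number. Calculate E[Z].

E[Z | box 1] = (7+11+2+12+5)/5 = 37/5.
E[Z | box 2] = (1+10)/2 = 11/2.
E[Z | box 3] = (4+6+1)/3 = 11/3.
By the law of total expectation,
E[Z] = (1/3)·(37/5) + (1/3)·(11/2) + (1/3)·(11/3) = 497/90.

497/90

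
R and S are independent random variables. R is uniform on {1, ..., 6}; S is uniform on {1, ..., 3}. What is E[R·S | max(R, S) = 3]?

P(max(R, S) = 3) = 5/18.
Summing RS·P(x,y) over outcomes with max(R, S) = 3 gives 3/2.
E[R·S | max(R, S) = 3] = (3/2) / (5/18) = 27/5.

27/5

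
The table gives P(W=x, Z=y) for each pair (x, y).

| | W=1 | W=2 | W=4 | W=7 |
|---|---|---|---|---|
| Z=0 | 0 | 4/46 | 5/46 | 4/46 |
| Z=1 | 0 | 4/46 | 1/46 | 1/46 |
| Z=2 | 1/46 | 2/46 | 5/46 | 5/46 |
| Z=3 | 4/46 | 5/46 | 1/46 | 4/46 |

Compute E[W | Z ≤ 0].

56/13

P(Z ≤ 0) = 13/46.
Σ W·P over the event = 2·(4/46) + 4·(5/46) + 7·(4/46) = 28/23.
E[W | Z ≤ 0] = (28/23) / (13/46) = 56/13.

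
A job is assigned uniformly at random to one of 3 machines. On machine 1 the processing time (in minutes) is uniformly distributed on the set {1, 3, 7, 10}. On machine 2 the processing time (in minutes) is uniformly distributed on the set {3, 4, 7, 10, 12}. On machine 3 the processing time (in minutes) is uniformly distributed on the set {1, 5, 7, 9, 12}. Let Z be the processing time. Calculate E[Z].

77/12

E[Z | machine 1] = (1+3+7+10)/4 = 21/4.
E[Z | machine 2] = (3+4+7+10+12)/5 = 36/5.
E[Z | machine 3] = (1+5+7+9+12)/5 = 34/5.
By the law of total expectation,
E[Z] = (1/3)·(21/4) + (1/3)·(36/5) + (1/3)·(34/5) = 77/12.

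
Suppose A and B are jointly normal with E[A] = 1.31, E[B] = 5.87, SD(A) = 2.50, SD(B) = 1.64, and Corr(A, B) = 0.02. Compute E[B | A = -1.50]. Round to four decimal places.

The regression of B on A has slope ρ·σ_B/σ_A and passes through (μ_A, μ_B).
E[B | A=-1.50] = 5.87 + (0.02)·(1.64/2.50)·(-1.50 − (1.31)) = 5.87 + (0.01312)·(-2.81) = 5.8331.

5.8331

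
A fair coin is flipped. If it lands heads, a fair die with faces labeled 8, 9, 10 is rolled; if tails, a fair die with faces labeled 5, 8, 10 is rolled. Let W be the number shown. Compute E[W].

E[W | heads] = (8+9+10)/3 = 9.
E[W | tails] = (5+8+10)/3 = 23/3.
By the law of total expectation,
E[W] = (1/2)·(9) + (1/2)·(23/3) = 25/3.

25/3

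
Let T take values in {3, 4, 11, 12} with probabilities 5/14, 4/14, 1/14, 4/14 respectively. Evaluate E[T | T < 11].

P(T < 11) = 9/14.
Σ over the event: 3·5/14 + 4·2/7 = 31/14.
E[T | T < 11] = (31/14) / (9/14) = 31/9.

31/9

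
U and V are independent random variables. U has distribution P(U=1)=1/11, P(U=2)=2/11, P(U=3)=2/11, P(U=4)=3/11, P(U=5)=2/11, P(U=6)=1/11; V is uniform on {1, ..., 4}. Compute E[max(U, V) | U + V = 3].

2

P(U + V = 3) = 3/44.
Summing max(U,V)·P(x,y) over outcomes with U + V = 3 gives 3/22.
E[max(U, V) | U + V = 3] = (3/22) / (3/44) = 2.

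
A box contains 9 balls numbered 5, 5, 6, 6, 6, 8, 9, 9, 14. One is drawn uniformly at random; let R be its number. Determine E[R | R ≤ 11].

P(R ≤ 11) = 8/9.
Σ over the event: 5·2/9 + 6·1/3 + 8·1/9 + 9·2/9 = 6.
E[R | R ≤ 11] = (6) / (8/9) = 27/4.

27/4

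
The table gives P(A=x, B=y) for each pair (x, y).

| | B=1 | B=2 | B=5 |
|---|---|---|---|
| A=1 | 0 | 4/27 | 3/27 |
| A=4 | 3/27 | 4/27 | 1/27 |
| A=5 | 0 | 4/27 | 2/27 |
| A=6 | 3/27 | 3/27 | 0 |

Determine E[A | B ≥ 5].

17/6

P(B ≥ 5) = 2/9.
Σ A·P over the event = 1·(3/27) + 4·(1/27) + 5·(2/27) = 17/27.
E[A | B ≥ 5] = (17/27) / (2/9) = 17/6.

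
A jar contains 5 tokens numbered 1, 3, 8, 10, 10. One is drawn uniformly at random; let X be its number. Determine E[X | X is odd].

2

P(X is odd) = 2/5.
Σ over the event: 1·1/5 + 3·1/5 = 4/5.
E[X | X is odd] = (4/5) / (2/5) = 2.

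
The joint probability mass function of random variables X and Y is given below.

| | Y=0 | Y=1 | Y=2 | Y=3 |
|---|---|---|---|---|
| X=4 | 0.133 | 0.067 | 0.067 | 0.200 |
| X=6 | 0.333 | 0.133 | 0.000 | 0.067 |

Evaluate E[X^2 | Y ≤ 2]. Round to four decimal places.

28.7149

P(Y ≤ 2) = 0.733.
Σ X^2·P over the event = 16·(0.133) + 16·(0.067) + 16·(0.067) + 36·(0.333) + 36·(0.133) = 21.048.
E[X^2 | Y ≤ 2] = (21.048) / (0.733) = 28.7149.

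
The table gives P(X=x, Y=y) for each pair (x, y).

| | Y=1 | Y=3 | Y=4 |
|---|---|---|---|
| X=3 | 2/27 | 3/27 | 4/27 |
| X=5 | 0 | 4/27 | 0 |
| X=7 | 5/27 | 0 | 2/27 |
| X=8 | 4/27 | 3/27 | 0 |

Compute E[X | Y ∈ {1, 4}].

99/17

P(Y ∈ {1, 4}) = 17/27.
Σ X·P over the event = 3·(2/27) + 3·(4/27) + 7·(5/27) + 7·(2/27) + 8·(4/27) = 11/3.
E[X | Y ∈ {1, 4}] = (11/3) / (17/27) = 99/17.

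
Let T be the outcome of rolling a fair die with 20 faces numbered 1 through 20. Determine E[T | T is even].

Given T is even, T is equally likely to be any of {2, 4, 6, 8, 10, 12, 14, 16, 18, 20}.
E[T | T is even] = (2 + 4 + 6 + 8 + 10 + 12 + 14 + 16 + 18 + 20) / 10 = 11.

11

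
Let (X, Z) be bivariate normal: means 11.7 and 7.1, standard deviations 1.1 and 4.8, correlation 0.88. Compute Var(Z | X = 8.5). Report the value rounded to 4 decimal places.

Var(Z | X=x) = (1 − ρ²)·σ_Z².
Var(Z | X=8.5) = (4.8)²·(1 − (0.88)²) = 23.04·0.2256 = 5.1978.

5.1978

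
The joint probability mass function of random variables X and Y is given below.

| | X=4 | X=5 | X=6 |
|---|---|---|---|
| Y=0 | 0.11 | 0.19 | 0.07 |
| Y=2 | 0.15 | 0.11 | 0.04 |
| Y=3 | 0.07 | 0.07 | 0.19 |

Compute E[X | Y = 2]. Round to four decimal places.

4.6333

P(Y = 2) = 0.30.
Summing X·P(X=x,Y=y) over the conditioning event gives 1.39.
E[X | Y = 2] = (1.39) / (0.30) = 4.6333.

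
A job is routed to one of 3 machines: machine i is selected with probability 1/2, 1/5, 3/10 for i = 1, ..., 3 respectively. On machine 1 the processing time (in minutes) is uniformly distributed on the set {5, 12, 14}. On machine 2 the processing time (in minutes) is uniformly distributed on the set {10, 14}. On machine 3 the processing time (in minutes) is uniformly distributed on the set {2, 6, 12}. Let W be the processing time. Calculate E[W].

287/30

E[W | machine 1] = (5+12+14)/3 = 31/3.
E[W | machine 2] = (10+14)/2 = 12.
E[W | machine 3] = (2+6+12)/3 = 20/3.
E[W] = (1/2)·(31/3) + (1/5)·(12) + (3/10)·(20/3) = 287/30.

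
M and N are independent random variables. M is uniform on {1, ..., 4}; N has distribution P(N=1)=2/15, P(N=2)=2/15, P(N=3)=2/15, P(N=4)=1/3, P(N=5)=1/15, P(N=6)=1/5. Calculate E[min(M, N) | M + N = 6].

P(M + N = 6) = 1/6.
Summing min(M,N)·P(x,y) over outcomes with M + N = 6 gives 7/20.
E[min(M, N) | M + N = 6] = (7/20) / (1/6) = 21/10.

21/10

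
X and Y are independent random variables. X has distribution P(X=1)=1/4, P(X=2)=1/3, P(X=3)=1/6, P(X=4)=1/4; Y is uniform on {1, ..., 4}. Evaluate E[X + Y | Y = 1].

41/12

P(Y = 1) = 1/4.
Summing (X+Y)·P(x,y) over outcomes with Y = 1 gives 41/48.
E[X + Y | Y = 1] = (41/48) / (1/4) = 41/12.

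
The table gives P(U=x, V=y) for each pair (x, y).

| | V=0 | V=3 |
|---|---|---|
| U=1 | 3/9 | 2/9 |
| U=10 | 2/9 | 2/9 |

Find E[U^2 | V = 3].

P(V = 3) = 4/9.
Σ U^2·P over the event = 1·(2/9) + 100·(2/9) = 202/9.
E[U^2 | V = 3] = (202/9) / (4/9) = 101/2.

101/2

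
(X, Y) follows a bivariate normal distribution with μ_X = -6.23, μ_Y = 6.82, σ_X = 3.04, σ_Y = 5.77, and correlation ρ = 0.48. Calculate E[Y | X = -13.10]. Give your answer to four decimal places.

E[Y | X=x] = μ_Y + ρ(σ_Y/σ_X)(x − μ_X) for jointly normal variables.
E[Y | X=-13.10] = 6.82 + (0.48)·(5.77/3.04)·(-13.10 − (-6.23)) = 6.82 + (0.91105)·(-6.87) = 0.5611.

0.5611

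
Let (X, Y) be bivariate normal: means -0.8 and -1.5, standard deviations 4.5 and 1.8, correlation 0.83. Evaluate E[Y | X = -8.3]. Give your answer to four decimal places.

-3.9900

The regression of Y on X has slope ρ·σ_Y/σ_X and passes through (μ_X, μ_Y).
E[Y | X=-8.3] = -1.5 + (0.83)·(1.8/4.5)·(-8.3 − (-0.8)) = -1.5 + (0.332)·(-7.5) = -3.9900.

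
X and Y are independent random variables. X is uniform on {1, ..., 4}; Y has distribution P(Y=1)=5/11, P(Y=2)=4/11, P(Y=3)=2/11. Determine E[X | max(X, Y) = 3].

P(max(X, Y) = 3) = 15/44.
Summing X·P(x,y) over outcomes with max(X, Y) = 3 gives 39/44.
E[X | max(X, Y) = 3] = (39/44) / (15/44) = 13/5.

13/5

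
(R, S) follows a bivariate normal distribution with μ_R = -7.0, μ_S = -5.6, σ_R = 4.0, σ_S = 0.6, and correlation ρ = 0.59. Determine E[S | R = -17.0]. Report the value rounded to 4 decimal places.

The regression of S on R has slope ρ·σ_S/σ_R and passes through (μ_R, μ_S).
E[S | R=-17.0] = -5.6 + (0.59)·(0.6/4.0)·(-17.0 − (-7.0)) = -5.6 + (0.0885)·(-10) = -6.4850.

-6.4850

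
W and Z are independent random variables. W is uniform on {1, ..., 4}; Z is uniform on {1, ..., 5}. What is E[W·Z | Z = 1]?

Outcomes with Z = 1: (1,1), (2,1), (3,1), (4,1), each with probability 1/20.
E[W·Z | Z = 1] = (1 + 2 + 3 + 4) / 4 = 5/2.

5/2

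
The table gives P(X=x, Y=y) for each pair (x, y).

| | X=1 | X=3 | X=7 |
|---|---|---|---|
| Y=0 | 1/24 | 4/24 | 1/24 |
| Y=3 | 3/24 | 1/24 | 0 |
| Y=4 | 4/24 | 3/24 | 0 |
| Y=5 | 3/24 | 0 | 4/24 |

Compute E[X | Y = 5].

P(Y = 5) = 7/24.
Σ X·P over the event = 1·(3/24) + 7·(4/24) = 31/24.
E[X | Y = 5] = (31/24) / (7/24) = 31/7.

31/7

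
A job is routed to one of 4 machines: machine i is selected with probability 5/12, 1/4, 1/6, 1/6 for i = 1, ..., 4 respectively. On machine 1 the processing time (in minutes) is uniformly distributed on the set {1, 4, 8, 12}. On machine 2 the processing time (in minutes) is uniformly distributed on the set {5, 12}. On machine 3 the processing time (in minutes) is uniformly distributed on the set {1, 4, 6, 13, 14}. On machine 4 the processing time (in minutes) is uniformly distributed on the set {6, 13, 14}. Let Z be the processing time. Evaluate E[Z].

E[Z | machine 1] = (1+4+8+12)/4 = 25/4.
E[Z | machine 2] = (5+12)/2 = 17/2.
E[Z | machine 3] = (1+4+6+13+14)/5 = 38/5.
E[Z | machine 4] = (6+13+14)/3 = 11.
By the law of total expectation,
E[Z] = (5/12)·(25/4) + (1/4)·(17/2) + (1/6)·(38/5) + (1/6)·(11) = 1879/240.

1879/240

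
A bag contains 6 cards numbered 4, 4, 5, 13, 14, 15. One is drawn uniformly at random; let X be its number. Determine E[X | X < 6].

P(X < 6) = 1/2.
Σ over the event: 4·1/3 + 5·1/6 = 13/6.
E[X | X < 6] = (13/6) / (1/2) = 13/3.

13/3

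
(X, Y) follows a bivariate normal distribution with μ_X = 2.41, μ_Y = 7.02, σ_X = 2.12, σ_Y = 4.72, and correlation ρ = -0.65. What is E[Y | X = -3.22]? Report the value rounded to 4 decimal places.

E[Y | X=x] = μ_Y + ρ(σ_Y/σ_X)(x − μ_X) for jointly normal variables.
E[Y | X=-3.22] = 7.02 + (-0.65)·(4.72/2.12)·(-3.22 − (2.41)) = 7.02 + (-1.44717)·(-5.63) = 15.1676.

15.1676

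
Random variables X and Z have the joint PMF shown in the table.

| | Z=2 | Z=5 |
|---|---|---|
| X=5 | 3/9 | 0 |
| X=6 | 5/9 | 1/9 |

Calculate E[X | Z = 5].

6

P(Z = 5) = 1/9.
Σ X·P over the event = 6·(1/9) = 2/3.
E[X | Z = 5] = (2/3) / (1/9) = 6.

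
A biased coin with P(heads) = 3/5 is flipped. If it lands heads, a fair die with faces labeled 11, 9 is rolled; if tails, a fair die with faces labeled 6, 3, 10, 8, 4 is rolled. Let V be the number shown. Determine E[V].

E[V | heads] = (11+9)/2 = 10.
E[V | tails] = (6+3+10+8+4)/5 = 31/5.
By the law of total expectation,
E[V] = (3/5)·(10) + (2/5)·(31/5) = 212/25.

212/25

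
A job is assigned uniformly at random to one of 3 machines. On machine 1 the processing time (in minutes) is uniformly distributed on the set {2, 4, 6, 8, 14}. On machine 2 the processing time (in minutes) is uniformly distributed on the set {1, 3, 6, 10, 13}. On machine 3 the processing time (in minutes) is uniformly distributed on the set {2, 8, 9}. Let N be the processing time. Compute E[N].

296/45

E[N | machine 1] = (2+4+6+8+14)/5 = 34/5.
E[N | machine 2] = (1+3+6+10+13)/5 = 33/5.
E[N | machine 3] = (2+8+9)/3 = 19/3.
By the law of total expectation,
E[N] = (1/3)·(34/5) + (1/3)·(33/5) + (1/3)·(19/3) = 296/45.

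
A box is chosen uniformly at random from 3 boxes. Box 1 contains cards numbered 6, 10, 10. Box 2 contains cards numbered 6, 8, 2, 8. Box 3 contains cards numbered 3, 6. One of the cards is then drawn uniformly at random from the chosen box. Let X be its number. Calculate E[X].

115/18

E[X | box 1] = (6+10+10)/3 = 26/3.
E[X | box 2] = (6+8+2+8)/4 = 6.
E[X | box 3] = (3+6)/2 = 9/2.
E[X] = (1/3)·(26/3) + (1/3)·(6) + (1/3)·(9/2) = 115/18.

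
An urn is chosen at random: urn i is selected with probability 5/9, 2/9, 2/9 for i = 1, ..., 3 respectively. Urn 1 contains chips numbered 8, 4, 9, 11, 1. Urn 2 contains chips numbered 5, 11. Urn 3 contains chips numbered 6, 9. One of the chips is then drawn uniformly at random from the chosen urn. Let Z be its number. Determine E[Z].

E[Z | urn 1] = (8+4+9+11+1)/5 = 33/5.
E[Z | urn 2] = (5+11)/2 = 8.
E[Z | urn 3] = (6+9)/2 = 15/2.
E[Z] = (5/9)·(33/5) + (2/9)·(8) + (2/9)·(15/2) = 64/9.

64/9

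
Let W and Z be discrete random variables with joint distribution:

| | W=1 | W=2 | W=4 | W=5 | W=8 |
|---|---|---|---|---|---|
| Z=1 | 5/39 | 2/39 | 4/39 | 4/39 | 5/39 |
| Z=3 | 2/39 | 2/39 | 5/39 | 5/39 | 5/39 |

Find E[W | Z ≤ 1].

P(Z ≤ 1) = 20/39.
Σ W·P over the event = 1·(5/39) + 2·(2/39) + 4·(4/39) + 5·(4/39) + 8·(5/39) = 85/39.
E[W | Z ≤ 1] = (85/39) / (20/39) = 17/4.

17/4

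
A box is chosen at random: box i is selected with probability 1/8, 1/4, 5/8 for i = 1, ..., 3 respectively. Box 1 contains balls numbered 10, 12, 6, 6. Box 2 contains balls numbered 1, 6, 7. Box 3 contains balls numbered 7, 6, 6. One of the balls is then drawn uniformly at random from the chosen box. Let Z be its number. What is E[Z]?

99/16

E[Z | box 1] = (10+12+6+6)/4 = 17/2.
E[Z | box 2] = (1+6+7)/3 = 14/3.
E[Z | box 3] = (7+6+6)/3 = 19/3.
By the law of total expectation,
E[Z] = (1/8)·(17/2) + (1/4)·(14/3) + (5/8)·(19/3) = 99/16.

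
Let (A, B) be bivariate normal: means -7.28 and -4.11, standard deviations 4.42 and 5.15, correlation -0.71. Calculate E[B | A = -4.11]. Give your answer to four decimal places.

The regression of B on A has slope ρ·σ_B/σ_A and passes through (μ_A, μ_B).
E[B | A=-4.11] = -4.11 + (-0.71)·(5.15/4.42)·(-4.11 − (-7.28)) = -4.11 + (-0.82726)·(3.17) = -6.7324.

-6.7324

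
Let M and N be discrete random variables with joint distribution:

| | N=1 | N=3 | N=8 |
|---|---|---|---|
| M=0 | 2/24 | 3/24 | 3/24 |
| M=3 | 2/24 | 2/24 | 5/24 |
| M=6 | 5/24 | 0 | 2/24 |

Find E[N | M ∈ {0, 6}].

P(M ∈ {0, 6}) = 5/8.
Σ N·P over the event = 1·(2/24) + 3·(3/24) + 8·(3/24) + 1·(5/24) + 8·(2/24) = 7/3.
E[N | M ∈ {0, 6}] = (7/3) / (5/8) = 56/15.

56/15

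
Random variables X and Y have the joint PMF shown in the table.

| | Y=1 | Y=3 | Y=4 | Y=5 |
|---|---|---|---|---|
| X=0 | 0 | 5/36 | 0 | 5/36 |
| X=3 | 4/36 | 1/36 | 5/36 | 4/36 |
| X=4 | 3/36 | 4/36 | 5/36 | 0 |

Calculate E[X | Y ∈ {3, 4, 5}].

66/29

P(Y ∈ {3, 4, 5}) = 29/36.
Σ X·P over the event = 0·(5/36) + 0·(5/36) + 3·(1/36) + 3·(5/36) + 3·(4/36) + 4·(4/36) + 4·(5/36) = 11/6.
E[X | Y ∈ {3, 4, 5}] = (11/6) / (29/36) = 66/29.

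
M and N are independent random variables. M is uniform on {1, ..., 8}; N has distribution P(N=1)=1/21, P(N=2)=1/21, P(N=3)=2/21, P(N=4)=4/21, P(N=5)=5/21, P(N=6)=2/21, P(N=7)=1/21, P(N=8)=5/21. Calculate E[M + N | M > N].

594/59

P(M > N) = 59/168.
Summing (M+N)·P(x,y) over outcomes with M > N gives 99/28.
E[M + N | M > N] = (99/28) / (59/168) = 594/59.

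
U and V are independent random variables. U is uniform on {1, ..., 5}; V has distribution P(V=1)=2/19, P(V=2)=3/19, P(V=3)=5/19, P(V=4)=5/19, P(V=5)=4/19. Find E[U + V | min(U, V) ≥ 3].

111/14

P(min(U, V) ≥ 3) = 42/95.
Summing (U+V)·P(x,y) over outcomes with min(U, V) ≥ 3 gives 333/95.
E[U + V | min(U, V) ≥ 3] = (333/95) / (42/95) = 111/14.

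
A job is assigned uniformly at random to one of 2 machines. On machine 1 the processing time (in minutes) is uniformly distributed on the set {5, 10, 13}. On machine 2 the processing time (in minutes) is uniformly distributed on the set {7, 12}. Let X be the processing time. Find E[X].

E[X | machine 1] = (5+10+13)/3 = 28/3.
E[X | machine 2] = (7+12)/2 = 19/2.
E[X] = (1/2)·(28/3) + (1/2)·(19/2) = 113/12.

113/12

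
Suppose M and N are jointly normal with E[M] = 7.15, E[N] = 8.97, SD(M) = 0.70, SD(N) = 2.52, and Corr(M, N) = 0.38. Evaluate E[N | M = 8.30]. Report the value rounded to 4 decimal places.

10.5432

For a bivariate normal, E[N | M=x] = μ_N + ρ·(σ_N/σ_M)·(x − μ_M).
E[N | M=8.30] = 8.97 + (0.38)·(2.52/0.70)·(8.30 − (7.15)) = 8.97 + (1.368)·(1.15) = 10.5432.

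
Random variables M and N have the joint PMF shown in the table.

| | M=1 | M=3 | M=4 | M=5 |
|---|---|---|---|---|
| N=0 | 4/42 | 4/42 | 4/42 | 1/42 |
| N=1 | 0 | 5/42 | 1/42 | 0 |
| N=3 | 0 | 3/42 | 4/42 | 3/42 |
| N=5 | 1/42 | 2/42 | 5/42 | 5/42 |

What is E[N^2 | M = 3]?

41/7

P(M = 3) = 1/3.
Σ N^2·P over the event = 0·(4/42) + 1·(5/42) + 9·(3/42) + 25·(2/42) = 41/21.
E[N^2 | M = 3] = (41/21) / (1/3) = 41/7.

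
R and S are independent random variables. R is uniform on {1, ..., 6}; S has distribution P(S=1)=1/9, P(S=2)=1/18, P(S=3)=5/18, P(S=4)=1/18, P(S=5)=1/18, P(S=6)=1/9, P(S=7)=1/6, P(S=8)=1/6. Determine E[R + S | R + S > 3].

P(R + S > 3) = 103/108.
Summing (R+S)·P(x,y) over outcomes with R + S > 3 gives 875/108.
E[R + S | R + S > 3] = (875/108) / (103/108) = 875/103.

875/103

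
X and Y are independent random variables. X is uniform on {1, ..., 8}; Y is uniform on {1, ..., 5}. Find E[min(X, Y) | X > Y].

P(X > Y) = 5/8.
Summing min(X,Y)·P(x,y) over outcomes with X > Y gives 13/8.
E[min(X, Y) | X > Y] = (13/8) / (5/8) = 13/5.

13/5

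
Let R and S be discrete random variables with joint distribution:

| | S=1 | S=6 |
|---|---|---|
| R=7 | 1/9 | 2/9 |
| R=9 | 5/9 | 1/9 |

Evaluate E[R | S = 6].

P(S = 6) = 1/3.
Σ R·P over the event = 7·(2/9) + 9·(1/9) = 23/9.
E[R | S = 6] = (23/9) / (1/3) = 23/3.

23/3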